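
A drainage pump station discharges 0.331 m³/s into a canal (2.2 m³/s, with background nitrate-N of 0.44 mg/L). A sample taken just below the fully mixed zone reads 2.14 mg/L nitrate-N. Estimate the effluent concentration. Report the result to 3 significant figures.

13.4 mg/L

Mass balance: 2.200·0.4400 + 0.3310·Cₑ = 2.531·2.140
→ Cₑ = (2.531·2.140 − 2.200·0.4400) / 0.3310 = 13.44 mg/L.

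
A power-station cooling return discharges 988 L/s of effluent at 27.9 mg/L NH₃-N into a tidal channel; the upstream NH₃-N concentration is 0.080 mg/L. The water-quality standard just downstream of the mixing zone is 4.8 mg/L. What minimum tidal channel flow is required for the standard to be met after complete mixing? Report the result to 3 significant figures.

Set C_mix = 4.8: (Q·0.08000 + 988.0·27.90) / (Q + 988.0) = 4.8
→ Q = 988.0·(27.90 − 4.8)/(4.8 − 0.08000) = 4835 L/s.

4840 L/s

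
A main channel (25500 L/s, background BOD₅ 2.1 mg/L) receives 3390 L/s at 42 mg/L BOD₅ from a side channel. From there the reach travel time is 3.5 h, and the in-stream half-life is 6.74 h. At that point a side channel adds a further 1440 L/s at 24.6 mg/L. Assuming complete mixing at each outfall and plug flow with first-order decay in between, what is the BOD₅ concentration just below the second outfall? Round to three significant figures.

Mass balance: C = (25500·2.100 + 3390·42.00) / 28890 = 195900/28890 = 6.782 mg/L; combined flow 28890 L/s.
Half-life 6.74 h → k = ln 2 / 6.74 = 0.1028 h⁻¹ = 2.468 d⁻¹.
Applying C = C₀e^(−kt): 6.782 × 0.6977 = 4.732 mg/L.
Second outfall: C = (28890·4.732 + 1440·24.60)/30330 = 5.675 mg/L.

5.68 mg/L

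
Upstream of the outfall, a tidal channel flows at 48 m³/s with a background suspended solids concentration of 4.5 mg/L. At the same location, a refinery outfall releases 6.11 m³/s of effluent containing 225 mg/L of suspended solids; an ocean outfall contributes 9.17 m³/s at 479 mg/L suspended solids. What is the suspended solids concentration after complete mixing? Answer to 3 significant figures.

94.6 mg/L

Mixed concentration C = ΣQC/ΣQ = (48.00·4.500 + 6.110·225.0 + 9.170·479.0) / 63.28 = 5983/63.28 = 94.55 mg/L.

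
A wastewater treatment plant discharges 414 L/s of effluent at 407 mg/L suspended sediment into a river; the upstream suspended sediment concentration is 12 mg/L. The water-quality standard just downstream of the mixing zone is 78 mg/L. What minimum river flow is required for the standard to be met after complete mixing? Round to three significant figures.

2060 L/s

Set C_mix = 78: (Q·12.00 + 414.0·407.0) / (Q + 414.0) = 78
→ Q = 414.0·(407.0 − 78)/(78 − 12.00) = 2064 L/s.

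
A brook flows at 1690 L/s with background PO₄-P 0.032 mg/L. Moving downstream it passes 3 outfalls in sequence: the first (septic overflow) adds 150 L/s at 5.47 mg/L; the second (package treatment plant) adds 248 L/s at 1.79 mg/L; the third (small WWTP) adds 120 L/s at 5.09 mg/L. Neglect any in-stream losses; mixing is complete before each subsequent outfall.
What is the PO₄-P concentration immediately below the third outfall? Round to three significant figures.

Below outfall 1: Q → 1840 L/s, C = (1690·0.03200 + 150.0·5.470)/1840 = 0.4753 mg/L.
Below outfall 2: Q → 2088 L/s, C = (1840·0.4753 + 248.0·1.790)/2088 = 0.6315 mg/L.
Below outfall 3: Q → 2208 L/s, C = (2088·0.6315 + 120.0·5.090)/2208 = 0.8738 mg/L.

0.874 mg/L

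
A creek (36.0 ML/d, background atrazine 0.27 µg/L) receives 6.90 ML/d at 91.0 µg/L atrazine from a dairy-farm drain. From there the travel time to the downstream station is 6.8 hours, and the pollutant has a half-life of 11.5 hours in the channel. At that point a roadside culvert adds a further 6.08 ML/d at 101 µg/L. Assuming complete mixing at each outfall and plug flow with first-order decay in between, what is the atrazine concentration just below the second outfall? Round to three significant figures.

After mixing, C = (36.00·0.2700 + 6.900·91.00) / 42.90 = 637.6/42.90 = 14.86 µg/L; combined flow 42.90 ML/d.
Half-life 11.5 h → k = ln 2 / 11.5 = 0.06027 h⁻¹ = 1.447 d⁻¹.
Decay over the reach: 14.86·exp(−kt) = 14.86·0.6637 = 9.865 µg/L.
Second outfall: C = (42.90·9.865 + 6.080·101.0)/48.98 = 21.18 µg/L.

21.2 µg/L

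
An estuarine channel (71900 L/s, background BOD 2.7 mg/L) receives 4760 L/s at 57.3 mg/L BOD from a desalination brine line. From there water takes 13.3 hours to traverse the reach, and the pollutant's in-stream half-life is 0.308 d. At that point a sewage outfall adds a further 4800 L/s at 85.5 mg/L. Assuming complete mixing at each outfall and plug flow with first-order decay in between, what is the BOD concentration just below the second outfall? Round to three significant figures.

6.68 mg/L

Conservation of mass: C = (71900·2.700 + 4760·57.30) / 76660 = 466900/76660 = 6.090 mg/L; combined flow 76660 L/s.
Half-life 0.308 d → k = ln 2 / 0.308 = 2.250 d⁻¹.
Decay over the reach: 6.090·exp(−kt) = 6.090·0.2873 = 1.750 mg/L.
Second outfall: C = (76660·1.750 + 4800·85.50)/81460 = 6.685 mg/L.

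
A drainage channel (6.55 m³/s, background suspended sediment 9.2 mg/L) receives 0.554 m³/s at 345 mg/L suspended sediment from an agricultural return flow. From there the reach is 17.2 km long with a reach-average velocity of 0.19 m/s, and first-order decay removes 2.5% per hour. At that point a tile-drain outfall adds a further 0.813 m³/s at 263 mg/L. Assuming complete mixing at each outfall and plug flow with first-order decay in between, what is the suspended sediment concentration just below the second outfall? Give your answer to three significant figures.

43.8 mg/L

After mixing, C = (6.550·9.200 + 0.5540·345.0) / 7.104 = 251.4/7.104 = 35.39 mg/L; combined flow 7.104 m³/s.
Travel time t = 17.2·1000 / 0.19 = 90530 s = 25.15 h.
2.5%/h lost → k = −ln(1 − 0.025) = 0.02532 h⁻¹.
After decay, C = 35.39 × e^(−kt) = 35.39 × 0.5291 = 18.72 mg/L.
At the second outfall, C = (7.104·18.72 + 0.8130·263.0) / (7.104 + 0.8130) = 43.81 mg/L.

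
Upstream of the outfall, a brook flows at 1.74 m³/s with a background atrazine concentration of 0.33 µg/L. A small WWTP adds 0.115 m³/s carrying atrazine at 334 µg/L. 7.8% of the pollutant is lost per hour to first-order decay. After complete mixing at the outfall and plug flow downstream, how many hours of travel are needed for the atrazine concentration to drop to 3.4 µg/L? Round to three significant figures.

After mixing, C = (1.740·0.3300 + 0.1150·334.0) / 1.855 = 38.98/1.855 = 21.02 µg/L.
7.8%/h lost → k = −ln(1 − 0.078) = 0.08121 h⁻¹.
21.02·exp(−k·t) = 3.4 → t = ln(21.02/3.4)/k = 80750 s = 22.43 h.

22.4 h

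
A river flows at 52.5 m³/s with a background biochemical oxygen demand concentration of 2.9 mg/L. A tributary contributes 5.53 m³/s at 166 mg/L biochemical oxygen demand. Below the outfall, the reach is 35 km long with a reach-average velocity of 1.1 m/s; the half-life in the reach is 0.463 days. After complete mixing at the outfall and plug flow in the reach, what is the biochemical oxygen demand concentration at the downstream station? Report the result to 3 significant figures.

Mixed concentration C = ΣQC/ΣQ = (52.50·2.900 + 5.530·166.0) / 58.03 = 1070/58.03 = 18.44 mg/L.
Travel time t = 35·1000 / 1.1 = 31820 s = 8.838 h.
Half-life 0.463 d → k = ln 2 / 0.463 = 1.497 d⁻¹.
Decay over the reach: 18.44·exp(−kt) = 18.44·0.5762 = 10.63 mg/L.

10.6 mg/L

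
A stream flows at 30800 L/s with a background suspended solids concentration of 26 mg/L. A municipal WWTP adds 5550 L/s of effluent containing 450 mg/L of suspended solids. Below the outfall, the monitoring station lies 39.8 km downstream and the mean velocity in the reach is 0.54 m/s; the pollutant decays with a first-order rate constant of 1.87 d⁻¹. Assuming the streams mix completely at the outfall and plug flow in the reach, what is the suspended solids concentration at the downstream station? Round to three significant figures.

Flow-weighted average: C = (30800·26.00 + 5550·450.0) / 36350 = 3298000/36350 = 90.74 mg/L.
Travel time t = 39.8·1000 / 0.54 = 73700 s = 20.47 h.
After decay, C = 90.74 × e^(−kt) = 90.74 × 0.2029 = 18.41 mg/L.

18.4 mg/L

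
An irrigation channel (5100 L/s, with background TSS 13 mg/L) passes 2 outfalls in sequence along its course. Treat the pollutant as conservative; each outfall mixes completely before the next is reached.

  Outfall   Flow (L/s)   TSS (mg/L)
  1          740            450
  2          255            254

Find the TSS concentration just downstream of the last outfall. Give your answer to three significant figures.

After outfall 1: Q = 5100 + 740.0 = 5840 L/s; C = (5100·13.00 + 740.0·450.0)/5840 = 68.37 mg/L.
After outfall 2: Q = 5840 + 255.0 = 6095 L/s; C = (5840·68.37 + 255.0·254.0)/6095 = 76.14 mg/L.

76.1 mg/L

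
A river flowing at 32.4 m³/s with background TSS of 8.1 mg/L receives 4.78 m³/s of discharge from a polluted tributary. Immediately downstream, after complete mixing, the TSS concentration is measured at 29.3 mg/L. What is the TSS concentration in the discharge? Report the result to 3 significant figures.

173 mg/L

Mass balance: 32.40·8.100 + 4.780·Cₑ = 37.18·29.30
→ Cₑ = (37.18·29.30 − 32.40·8.100) / 4.780 = 173.0 mg/L.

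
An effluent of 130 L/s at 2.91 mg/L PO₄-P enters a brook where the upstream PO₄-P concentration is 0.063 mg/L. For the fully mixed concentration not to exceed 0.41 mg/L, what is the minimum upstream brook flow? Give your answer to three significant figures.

Set C_mix = 0.41: (Q·0.06300 + 130.0·2.910) / (Q + 130.0) = 0.41
→ Q = 130.0·(2.910 − 0.41)/(0.41 − 0.06300) = 936.6 L/s.

937 L/s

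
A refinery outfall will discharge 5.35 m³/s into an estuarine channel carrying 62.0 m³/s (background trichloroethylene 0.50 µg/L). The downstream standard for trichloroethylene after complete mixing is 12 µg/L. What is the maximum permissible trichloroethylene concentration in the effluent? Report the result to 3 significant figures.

145 µg/L

At the limit, (Qr·Cr + Qe·Cₑ)/(Qr + Qe) = 12:
Cₑ = (67.35·12 − 62.00·0.5000) / 5.350 = 145.3 µg/L.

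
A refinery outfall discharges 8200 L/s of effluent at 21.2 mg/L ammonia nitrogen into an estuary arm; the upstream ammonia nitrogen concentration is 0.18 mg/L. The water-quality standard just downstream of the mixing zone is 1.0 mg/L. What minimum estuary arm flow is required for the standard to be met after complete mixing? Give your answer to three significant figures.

202000 L/s

Set C_mix = 1.0: (Q·0.1800 + 8200·21.20) / (Q + 8200) = 1.0
→ Q = 8200·(21.20 − 1.0)/(1.0 − 0.1800) = 202000 L/s.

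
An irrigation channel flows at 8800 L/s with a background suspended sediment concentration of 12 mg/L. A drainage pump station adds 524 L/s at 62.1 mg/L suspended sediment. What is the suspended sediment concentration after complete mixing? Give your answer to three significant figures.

14.8 mg/L

Flow-weighted average: C = (8800·12.00 + 524.0·62.10) / 9324 = 138100/9324 = 14.82 mg/L.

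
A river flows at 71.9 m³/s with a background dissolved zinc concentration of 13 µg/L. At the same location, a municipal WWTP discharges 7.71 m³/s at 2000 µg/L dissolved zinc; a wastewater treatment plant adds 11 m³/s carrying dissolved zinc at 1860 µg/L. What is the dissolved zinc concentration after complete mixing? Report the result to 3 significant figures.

After mixing, C = (71.90·13.00 + 7.710·2000 + 11.00·1860) / 90.61 = 36810/90.61 = 406.3 µg/L.

406 µg/L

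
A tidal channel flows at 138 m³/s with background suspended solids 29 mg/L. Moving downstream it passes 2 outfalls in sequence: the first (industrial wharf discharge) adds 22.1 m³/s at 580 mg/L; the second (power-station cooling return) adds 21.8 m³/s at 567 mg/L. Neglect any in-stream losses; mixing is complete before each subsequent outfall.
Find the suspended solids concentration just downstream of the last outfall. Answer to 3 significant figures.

After outfall 1: Q = 138.0 + 22.10 = 160.1 m³/s; C = (138.0·29.00 + 22.10·580.0)/160.1 = 105.1 mg/L.
After outfall 2: Q = 160.1 + 21.80 = 181.9 m³/s; C = (160.1·105.1 + 21.80·567.0)/181.9 = 160.4 mg/L.

160 mg/L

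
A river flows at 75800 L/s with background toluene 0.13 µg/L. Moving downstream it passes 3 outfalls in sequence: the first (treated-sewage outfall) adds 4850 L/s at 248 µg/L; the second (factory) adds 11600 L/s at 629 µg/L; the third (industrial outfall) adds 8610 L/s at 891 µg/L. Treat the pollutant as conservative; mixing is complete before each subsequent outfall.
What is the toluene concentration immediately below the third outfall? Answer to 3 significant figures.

160 µg/L

Outfall 1: combined Q = 80650 L/s; C = (75800·0.1300 + 4850·248.0)/80650 = 15.04 µg/L.
Outfall 2: combined Q = 92250 L/s; C = (80650·15.04 + 11600·629.0)/92250 = 92.24 µg/L.
Outfall 3: combined Q = 100900 L/s; C = (92250·92.24 + 8610·891.0)/100900 = 160.4 µg/L.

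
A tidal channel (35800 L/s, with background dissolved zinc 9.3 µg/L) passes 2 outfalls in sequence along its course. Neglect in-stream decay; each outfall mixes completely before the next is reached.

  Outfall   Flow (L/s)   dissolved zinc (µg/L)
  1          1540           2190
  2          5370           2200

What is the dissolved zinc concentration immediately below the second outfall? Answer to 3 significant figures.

363 µg/L

Outfall 1: combined Q = 37340 L/s; C = (35800·9.300 + 1540·2190)/37340 = 99.24 µg/L.
Outfall 2: combined Q = 42710 L/s; C = (37340·99.24 + 5370·2200)/42710 = 363.4 µg/L.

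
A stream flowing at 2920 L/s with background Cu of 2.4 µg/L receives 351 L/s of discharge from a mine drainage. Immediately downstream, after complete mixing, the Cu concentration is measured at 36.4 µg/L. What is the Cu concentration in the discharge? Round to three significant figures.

319 µg/L

Mass balance: 2920·2.400 + 351.0·Cₑ = 3271·36.40
→ Cₑ = (3271·36.40 − 2920·2.400) / 351.0 = 319.2 µg/L.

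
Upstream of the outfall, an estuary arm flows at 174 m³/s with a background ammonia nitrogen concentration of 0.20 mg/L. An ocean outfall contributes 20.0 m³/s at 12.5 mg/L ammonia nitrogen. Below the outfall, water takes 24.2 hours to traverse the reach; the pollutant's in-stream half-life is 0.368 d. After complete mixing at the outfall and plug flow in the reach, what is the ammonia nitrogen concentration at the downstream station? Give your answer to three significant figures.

Conservation of mass: C = (174.0·0.2000 + 20.00·12.50) / 194.0 = 284.8/194.0 = 1.468 mg/L.
Half-life 0.368 d → k = ln 2 / 0.368 = 1.884 d⁻¹.
First-order decay: C = 1.468·exp(−k·t) = 1.468·0.1497 = 0.2197 mg/L.

0.220 mg/L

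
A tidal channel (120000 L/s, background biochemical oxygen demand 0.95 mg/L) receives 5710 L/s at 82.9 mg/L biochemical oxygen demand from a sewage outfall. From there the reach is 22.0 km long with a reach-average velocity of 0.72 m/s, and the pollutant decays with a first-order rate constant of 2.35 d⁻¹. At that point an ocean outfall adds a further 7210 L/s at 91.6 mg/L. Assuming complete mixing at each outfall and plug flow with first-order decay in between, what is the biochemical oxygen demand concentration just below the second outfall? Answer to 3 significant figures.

6.89 mg/L

Conservation of mass: C = (120000·0.9500 + 5710·82.90) / 125700 = 587400/125700 = 4.672 mg/L; combined flow 125700 L/s.
Travel time t = 22.0·1000 / 0.72 = 30560 s = 8.488 h.
Applying C = C₀e^(−kt): 4.672 × 0.4356 = 2.035 mg/L.
Second outfall: C = (125700·2.035 + 7210·91.60)/132900 = 6.893 mg/L.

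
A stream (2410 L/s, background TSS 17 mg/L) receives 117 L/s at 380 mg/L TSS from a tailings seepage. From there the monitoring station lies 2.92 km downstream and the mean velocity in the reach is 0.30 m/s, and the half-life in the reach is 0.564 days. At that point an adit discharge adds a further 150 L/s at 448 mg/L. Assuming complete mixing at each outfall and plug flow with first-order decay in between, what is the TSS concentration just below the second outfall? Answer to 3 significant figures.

After mixing, C = (2410·17.00 + 117.0·380.0) / 2527 = 85430/2527 = 33.81 mg/L; combined flow 2527 L/s.
Travel time t = 2.92·1000 / 0.30 = 9733 s = 2.704 h.
Half-life 0.564 d → k = ln 2 / 0.564 = 1.229 d⁻¹.
Applying C = C₀e^(−kt): 33.81 × 0.8707 = 29.44 mg/L.
Second outfall: C = (2527·29.44 + 150.0·448.0)/2677 = 52.89 mg/L.

52.9 mg/L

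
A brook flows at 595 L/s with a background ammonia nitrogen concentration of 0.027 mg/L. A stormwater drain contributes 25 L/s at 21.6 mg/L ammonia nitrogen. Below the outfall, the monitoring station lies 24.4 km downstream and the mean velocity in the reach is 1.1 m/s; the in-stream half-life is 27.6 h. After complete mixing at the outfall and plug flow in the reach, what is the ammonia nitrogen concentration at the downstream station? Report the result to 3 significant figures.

0.768 mg/L

Mass balance: C = (595.0·0.02700 + 25.00·21.60) / 620.0 = 556.1/620.0 = 0.8969 mg/L.
Travel time t = 24.4·1000 / 1.1 = 22180 s = 6.162 h.
Half-life 27.6 h → k = ln 2 / 27.6 = 0.02511 h⁻¹ = 0.6027 d⁻¹.
Applying C = C₀e^(−kt): 0.8969 × 0.8566 = 0.7683 mg/L.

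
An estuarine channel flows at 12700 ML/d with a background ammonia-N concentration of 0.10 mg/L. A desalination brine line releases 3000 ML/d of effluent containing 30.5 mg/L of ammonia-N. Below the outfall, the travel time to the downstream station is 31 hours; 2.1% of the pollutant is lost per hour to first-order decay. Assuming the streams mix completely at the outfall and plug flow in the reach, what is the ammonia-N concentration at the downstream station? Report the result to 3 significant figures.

3.06 mg/L

Mass balance: C = (12700·0.1000 + 3000·30.50) / 15700 = 92770/15700 = 5.909 mg/L.
2.1%/h lost → k = −ln(1 − 0.021) = 0.02122 h⁻¹.
First-order decay: C = 5.909·exp(−k·t) = 5.909·0.5179 = 3.060 mg/L.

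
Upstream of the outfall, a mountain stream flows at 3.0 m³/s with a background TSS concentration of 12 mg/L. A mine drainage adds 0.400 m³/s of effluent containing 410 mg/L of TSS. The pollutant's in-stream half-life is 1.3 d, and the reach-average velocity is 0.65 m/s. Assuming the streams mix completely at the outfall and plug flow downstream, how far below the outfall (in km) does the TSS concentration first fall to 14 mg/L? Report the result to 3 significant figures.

151 km

Flow-weighted average: C = (3.000·12.00 + 0.4000·410.0) / 3.400 = 200.0/3.400 = 58.82 mg/L.
Half-life 1.3 d → k = ln 2 / 1.3 = 0.5332 d⁻¹.
Set 58.82·exp(−k·t) = 14 → t = ln(58.82/14)/k = 232600 s = 64.61 h.
Distance = v·t = 0.65·232600 = 151200 m = 151.2 km.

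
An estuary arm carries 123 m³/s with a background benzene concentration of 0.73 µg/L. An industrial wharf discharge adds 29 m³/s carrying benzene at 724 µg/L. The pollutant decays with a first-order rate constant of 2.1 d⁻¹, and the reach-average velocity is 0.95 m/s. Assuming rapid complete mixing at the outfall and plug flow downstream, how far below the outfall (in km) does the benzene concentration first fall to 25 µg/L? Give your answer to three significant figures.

67.0 km

After mixing, C = (123.0·0.7300 + 29.00·724.0) / 152.0 = 21090/152.0 = 138.7 µg/L.
Set 138.7·exp(−k·t) = 25 → t = ln(138.7/25)/k = 70500 s = 19.58 h.
Distance = v·t = 0.95·70500 = 66980 m = 66.98 km.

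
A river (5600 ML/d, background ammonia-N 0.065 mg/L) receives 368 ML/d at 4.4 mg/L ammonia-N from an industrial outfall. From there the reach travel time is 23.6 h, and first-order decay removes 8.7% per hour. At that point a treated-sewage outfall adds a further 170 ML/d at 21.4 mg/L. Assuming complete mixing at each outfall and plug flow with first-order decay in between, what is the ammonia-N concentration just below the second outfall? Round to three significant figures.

Mass balance: C = (5600·0.06500 + 368.0·4.400) / 5968 = 1983/5968 = 0.3323 mg/L; combined flow 5968 ML/d.
8.7%/h lost → k = −ln(1 − 0.087) = 0.09102 h⁻¹.
After decay, C = 0.3323 × e^(−kt) = 0.3323 × 0.1167 = 0.03878 mg/L.
Second outfall: C = (5968·0.03878 + 170.0·21.40)/6138 = 0.6304 mg/L.

0.630 mg/L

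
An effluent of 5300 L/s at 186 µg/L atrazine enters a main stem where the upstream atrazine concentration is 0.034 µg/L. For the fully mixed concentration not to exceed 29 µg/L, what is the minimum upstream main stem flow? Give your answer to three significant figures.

Set C_mix = 29: (Q·0.03400 + 5300·186.0) / (Q + 5300) = 29
→ Q = 5300·(186.0 − 29)/(29 − 0.03400) = 28730 L/s.

28700 L/s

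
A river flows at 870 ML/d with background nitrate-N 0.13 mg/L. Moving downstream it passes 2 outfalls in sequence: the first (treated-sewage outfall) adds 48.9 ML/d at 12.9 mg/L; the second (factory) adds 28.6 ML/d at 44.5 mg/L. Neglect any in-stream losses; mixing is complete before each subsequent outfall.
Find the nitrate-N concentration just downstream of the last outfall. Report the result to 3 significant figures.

Below outfall 1: Q → 918.9 ML/d, C = (870.0·0.1300 + 48.90·12.90)/918.9 = 0.8096 mg/L.
Below outfall 2: Q → 947.5 ML/d, C = (918.9·0.8096 + 28.60·44.50)/947.5 = 2.128 mg/L.

2.13 mg/L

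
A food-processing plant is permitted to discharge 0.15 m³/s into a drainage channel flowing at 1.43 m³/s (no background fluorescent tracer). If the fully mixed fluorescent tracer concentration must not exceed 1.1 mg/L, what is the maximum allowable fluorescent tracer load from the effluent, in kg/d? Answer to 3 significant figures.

150 kg/d

Mass balance at the limit: 1.430·0 + 0.1500·Cₑ = 1.580·1.1 → Cₑ = 11.59 mg/L.
Load = 0.1500 m³/s × 11.59 g/m³ × 86 400 s/d = 150.2 kg/d.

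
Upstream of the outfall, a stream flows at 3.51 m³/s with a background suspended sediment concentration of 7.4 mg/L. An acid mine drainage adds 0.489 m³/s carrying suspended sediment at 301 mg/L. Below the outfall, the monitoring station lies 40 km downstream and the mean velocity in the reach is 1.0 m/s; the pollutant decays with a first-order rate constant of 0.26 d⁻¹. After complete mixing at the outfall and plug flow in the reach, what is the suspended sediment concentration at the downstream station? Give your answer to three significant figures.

38.4 mg/L

Mixed concentration C = ΣQC/ΣQ = (3.510·7.400 + 0.4890·301.0) / 3.999 = 173.2/3.999 = 43.30 mg/L.
Travel time t = 40·1000 / 1.0 = 40000 s = 11.11 h.
Decay over the reach: 43.30·exp(−kt) = 43.30·0.8866 = 38.39 mg/L.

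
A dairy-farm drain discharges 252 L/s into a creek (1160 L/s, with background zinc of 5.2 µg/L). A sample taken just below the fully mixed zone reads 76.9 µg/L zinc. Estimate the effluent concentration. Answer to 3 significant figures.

407 µg/L

Mass balance: 1160·5.200 + 252.0·Cₑ = 1412·76.90
→ Cₑ = (1412·76.90 − 1160·5.200) / 252.0 = 406.9 µg/L.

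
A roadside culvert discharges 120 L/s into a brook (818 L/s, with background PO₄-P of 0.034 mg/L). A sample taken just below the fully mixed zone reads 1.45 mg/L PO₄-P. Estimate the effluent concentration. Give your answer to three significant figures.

Mass balance: 818.0·0.03400 + 120.0·Cₑ = 938.0·1.450
→ Cₑ = (938.0·1.450 − 818.0·0.03400) / 120.0 = 11.10 mg/L.

11.1 mg/L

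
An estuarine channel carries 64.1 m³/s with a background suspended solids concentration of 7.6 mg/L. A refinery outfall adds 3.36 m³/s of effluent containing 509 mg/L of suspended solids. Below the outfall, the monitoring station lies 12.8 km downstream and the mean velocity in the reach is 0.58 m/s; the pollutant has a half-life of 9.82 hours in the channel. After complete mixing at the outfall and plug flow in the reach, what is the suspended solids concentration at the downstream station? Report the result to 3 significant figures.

21.1 mg/L

Mass balance: C = (64.10·7.600 + 3.360·509.0) / 67.46 = 2197/67.46 = 32.57 mg/L.
Travel time t = 12.8·1000 / 0.58 = 22070 s = 6.130 h.
Half-life 9.82 h → k = ln 2 / 9.82 = 0.07059 h⁻¹ = 1.694 d⁻¹.
First-order decay: C = 32.57·exp(−k·t) = 32.57·0.6488 = 21.13 mg/L.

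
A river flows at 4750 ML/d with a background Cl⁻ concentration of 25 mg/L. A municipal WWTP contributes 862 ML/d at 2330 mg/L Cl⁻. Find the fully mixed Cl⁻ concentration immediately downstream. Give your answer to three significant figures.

379 mg/L

Flow-weighted average: C = (4750·25.00 + 862.0·2330) / 5612 = 2127000/5612 = 379.0 mg/L.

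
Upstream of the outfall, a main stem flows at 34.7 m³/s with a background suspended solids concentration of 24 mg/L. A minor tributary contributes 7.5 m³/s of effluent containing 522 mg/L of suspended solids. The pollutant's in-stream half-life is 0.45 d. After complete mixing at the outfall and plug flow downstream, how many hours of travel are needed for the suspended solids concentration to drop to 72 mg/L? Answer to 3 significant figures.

Mixed concentration C = ΣQC/ΣQ = (34.70·24.00 + 7.500·522.0) / 42.20 = 4748/42.20 = 112.5 mg/L.
Half-life 0.45 d → k = ln 2 / 0.45 = 1.540 d⁻¹.
112.5·exp(−k·t) = 72 → t = ln(112.5/72)/k = 25040 s = 6.955 h.

6.95 h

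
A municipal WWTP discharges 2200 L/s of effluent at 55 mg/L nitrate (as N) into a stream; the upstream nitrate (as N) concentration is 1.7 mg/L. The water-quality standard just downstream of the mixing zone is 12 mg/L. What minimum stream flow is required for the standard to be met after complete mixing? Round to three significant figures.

9180 L/s

Set C_mix = 12: (Q·1.700 + 2200·55.00) / (Q + 2200) = 12
→ Q = 2200·(55.00 − 12)/(12 − 1.700) = 9184 L/s.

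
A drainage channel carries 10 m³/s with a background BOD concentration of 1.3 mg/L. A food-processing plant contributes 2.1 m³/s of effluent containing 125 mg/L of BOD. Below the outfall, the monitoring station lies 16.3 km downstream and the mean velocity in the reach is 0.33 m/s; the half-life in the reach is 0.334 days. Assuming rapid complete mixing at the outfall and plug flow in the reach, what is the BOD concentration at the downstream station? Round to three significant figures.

Mass balance: C = (10.00·1.300 + 2.100·125.0) / 12.10 = 275.5/12.10 = 22.77 mg/L.
Travel time t = 16.3·1000 / 0.33 = 49390 s = 13.72 h.
Half-life 0.334 d → k = ln 2 / 0.334 = 2.075 d⁻¹.
First-order decay: C = 22.77·exp(−k·t) = 22.77·0.3053 = 6.952 mg/L.

6.95 mg/L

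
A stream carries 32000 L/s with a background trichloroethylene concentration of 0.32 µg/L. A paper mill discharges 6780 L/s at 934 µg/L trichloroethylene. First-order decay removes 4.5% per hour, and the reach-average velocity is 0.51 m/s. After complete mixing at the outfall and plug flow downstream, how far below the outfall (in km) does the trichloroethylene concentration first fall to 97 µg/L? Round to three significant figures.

Mixed concentration C = ΣQC/ΣQ = (32000·0.3200 + 6780·934.0) / 38780 = 6343000/38780 = 163.6 µg/L.
4.5%/h lost → k = −ln(1 − 0.045) = 0.04604 h⁻¹.
Set 163.6·exp(−k·t) = 97 → t = ln(163.6/97)/k = 40850 s = 11.35 h.
Distance = v·t = 0.51·40850 = 20830 m = 20.83 km.

20.8 km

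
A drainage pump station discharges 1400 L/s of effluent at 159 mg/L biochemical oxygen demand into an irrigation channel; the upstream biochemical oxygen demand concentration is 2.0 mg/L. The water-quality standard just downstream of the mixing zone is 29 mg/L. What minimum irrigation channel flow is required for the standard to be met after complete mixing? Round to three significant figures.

Set C_mix = 29: (Q·2.000 + 1400·159.0) / (Q + 1400) = 29
→ Q = 1400·(159.0 − 29)/(29 − 2.000) = 6741 L/s.

6740 L/s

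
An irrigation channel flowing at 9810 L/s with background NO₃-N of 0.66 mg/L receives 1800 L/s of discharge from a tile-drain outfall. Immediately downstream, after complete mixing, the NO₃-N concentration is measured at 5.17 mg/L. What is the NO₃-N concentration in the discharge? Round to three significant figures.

Mass balance: 9810·0.6600 + 1800·Cₑ = 11610·5.170
→ Cₑ = (11610·5.170 − 9810·0.6600) / 1800 = 29.75 mg/L.

29.7 mg/L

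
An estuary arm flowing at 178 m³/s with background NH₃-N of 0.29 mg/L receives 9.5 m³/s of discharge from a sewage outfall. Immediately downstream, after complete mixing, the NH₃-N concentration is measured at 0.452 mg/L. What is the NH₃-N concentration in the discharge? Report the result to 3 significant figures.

Mass balance: 178.0·0.2900 + 9.500·Cₑ = 187.5·0.4520
→ Cₑ = (187.5·0.4520 − 178.0·0.2900) / 9.500 = 3.487 mg/L.

3.49 mg/L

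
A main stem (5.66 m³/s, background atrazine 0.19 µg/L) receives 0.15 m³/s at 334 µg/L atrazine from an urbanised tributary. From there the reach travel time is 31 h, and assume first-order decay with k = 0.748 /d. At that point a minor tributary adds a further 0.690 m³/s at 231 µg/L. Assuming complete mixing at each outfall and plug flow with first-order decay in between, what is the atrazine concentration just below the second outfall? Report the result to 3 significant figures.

After mixing, C = (5.660·0.1900 + 0.1500·334.0) / 5.810 = 51.18/5.810 = 8.808 µg/L; combined flow 5.810 m³/s.
Applying C = C₀e^(−kt): 8.808 × 0.3805 = 3.352 µg/L.
At the second outfall, C = (5.810·3.352 + 0.6900·231.0) / (5.810 + 0.6900) = 27.52 µg/L.

27.5 µg/L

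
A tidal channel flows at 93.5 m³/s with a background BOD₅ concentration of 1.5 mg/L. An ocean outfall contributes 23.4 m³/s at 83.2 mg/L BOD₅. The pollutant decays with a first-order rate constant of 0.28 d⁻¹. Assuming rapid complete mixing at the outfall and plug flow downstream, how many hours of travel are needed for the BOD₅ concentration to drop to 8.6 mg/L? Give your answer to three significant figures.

62.6 h

Conservation of mass: C = (93.50·1.500 + 23.40·83.20) / 116.9 = 2087/116.9 = 17.85 mg/L.
17.85·exp(−k·t) = 8.6 → t = ln(17.85/8.6)/k = 225400 s = 62.61 h.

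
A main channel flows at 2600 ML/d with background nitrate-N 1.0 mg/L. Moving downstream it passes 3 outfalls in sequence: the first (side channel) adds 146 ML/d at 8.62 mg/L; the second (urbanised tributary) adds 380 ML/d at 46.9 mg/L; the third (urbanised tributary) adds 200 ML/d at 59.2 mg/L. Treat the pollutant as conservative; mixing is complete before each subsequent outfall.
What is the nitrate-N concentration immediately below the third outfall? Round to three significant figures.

After outfall 1: Q = 2600 + 146.0 = 2746 ML/d; C = (2600·1.000 + 146.0·8.620)/2746 = 1.405 mg/L.
After outfall 2: Q = 2746 + 380.0 = 3126 ML/d; C = (2746·1.405 + 380.0·46.90)/3126 = 6.936 mg/L.
After outfall 3: Q = 3126 + 200.0 = 3326 ML/d; C = (3126·6.936 + 200.0·59.20)/3326 = 10.08 mg/L.

10.1 mg/L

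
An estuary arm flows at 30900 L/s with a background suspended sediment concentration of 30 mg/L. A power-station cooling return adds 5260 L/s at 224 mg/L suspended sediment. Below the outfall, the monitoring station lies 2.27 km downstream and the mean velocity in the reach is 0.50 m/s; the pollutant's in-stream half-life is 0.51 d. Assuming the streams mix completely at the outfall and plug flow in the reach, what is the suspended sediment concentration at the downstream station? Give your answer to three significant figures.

Flow-weighted average: C = (30900·30.00 + 5260·224.0) / 36160 = 2105000/36160 = 58.22 mg/L.
Travel time t = 2.27·1000 / 0.50 = 4540 s = 1.261 h.
Half-life 0.51 d → k = ln 2 / 0.51 = 1.359 d⁻¹.
After decay, C = 58.22 × e^(−kt) = 58.22 × 0.9311 = 54.21 mg/L.

54.2 mg/L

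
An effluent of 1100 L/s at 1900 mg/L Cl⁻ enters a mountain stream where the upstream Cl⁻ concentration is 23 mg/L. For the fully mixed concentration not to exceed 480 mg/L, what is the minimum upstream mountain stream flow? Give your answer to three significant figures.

3420 L/s

Set C_mix = 480: (Q·23.00 + 1100·1900) / (Q + 1100) = 480
→ Q = 1100·(1900 − 480)/(480 − 23.00) = 3418 L/s.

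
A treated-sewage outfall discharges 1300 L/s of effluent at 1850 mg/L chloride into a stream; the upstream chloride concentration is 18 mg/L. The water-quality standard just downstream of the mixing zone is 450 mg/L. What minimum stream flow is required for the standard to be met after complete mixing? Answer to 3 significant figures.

Set C_mix = 450: (Q·18.00 + 1300·1850) / (Q + 1300) = 450
→ Q = 1300·(1850 − 450)/(450 − 18.00) = 4213 L/s.

4210 L/s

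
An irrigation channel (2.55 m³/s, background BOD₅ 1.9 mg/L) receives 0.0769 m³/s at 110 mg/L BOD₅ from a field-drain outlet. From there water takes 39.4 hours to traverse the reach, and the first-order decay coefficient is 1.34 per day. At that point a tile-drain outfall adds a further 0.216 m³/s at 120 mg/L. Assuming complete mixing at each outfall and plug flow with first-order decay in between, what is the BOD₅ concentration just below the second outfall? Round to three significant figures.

9.64 mg/L

After mixing, C = (2.550·1.900 + 0.07690·110.0) / 2.627 = 13.30/2.627 = 5.065 mg/L; combined flow 2.627 m³/s.
Decay over the reach: 5.065·exp(−kt) = 5.065·0.1108 = 0.5613 mg/L.
At the second outfall, C = (2.627·0.5613 + 0.2160·120.0) / (2.627 + 0.2160) = 9.636 mg/L.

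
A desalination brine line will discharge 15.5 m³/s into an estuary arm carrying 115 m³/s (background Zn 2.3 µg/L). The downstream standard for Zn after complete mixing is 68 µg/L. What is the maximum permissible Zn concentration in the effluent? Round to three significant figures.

555 µg/L

At the limit, (Qr·Cr + Qe·Cₑ)/(Qr + Qe) = 68:
Cₑ = (130.5·68 − 115.0·2.300) / 15.50 = 555.5 µg/L.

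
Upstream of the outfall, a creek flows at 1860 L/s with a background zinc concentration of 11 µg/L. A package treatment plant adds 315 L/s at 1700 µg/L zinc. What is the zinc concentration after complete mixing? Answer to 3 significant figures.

Conservation of mass: C = (1860·11.00 + 315.0·1700) / 2175 = 556000/2175 = 255.6 µg/L.

256 µg/L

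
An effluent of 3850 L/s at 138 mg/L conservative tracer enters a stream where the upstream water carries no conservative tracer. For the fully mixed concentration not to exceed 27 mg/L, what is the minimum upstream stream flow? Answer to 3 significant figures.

15800 L/s

Set C_mix = 27: (Q·0 + 3850·138.0) / (Q + 3850) = 27
→ Q = 3850·(138.0 − 27)/(27 − 0) = 15830 L/s.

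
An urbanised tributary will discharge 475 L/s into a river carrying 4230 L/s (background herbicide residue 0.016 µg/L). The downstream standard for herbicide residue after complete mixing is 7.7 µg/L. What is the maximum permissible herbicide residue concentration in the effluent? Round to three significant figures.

76.1 µg/L

At the limit, (Qr·Cr + Qe·Cₑ)/(Qr + Qe) = 7.7:
Cₑ = (4705·7.7 − 4230·0.01600) / 475.0 = 76.13 µg/L.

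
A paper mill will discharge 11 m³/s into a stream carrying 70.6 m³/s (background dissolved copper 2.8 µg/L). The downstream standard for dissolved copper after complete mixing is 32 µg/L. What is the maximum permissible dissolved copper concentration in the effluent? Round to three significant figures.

219 µg/L

At the limit, (Qr·Cr + Qe·Cₑ)/(Qr + Qe) = 32:
Cₑ = (81.60·32 − 70.60·2.800) / 11.00 = 219.4 µg/L.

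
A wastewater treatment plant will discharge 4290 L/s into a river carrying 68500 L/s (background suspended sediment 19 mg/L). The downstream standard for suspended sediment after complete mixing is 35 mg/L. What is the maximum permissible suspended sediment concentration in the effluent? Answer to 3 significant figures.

At the limit, (Qr·Cr + Qe·Cₑ)/(Qr + Qe) = 35:
Cₑ = (72790·35 − 68500·19.00) / 4290 = 290.5 mg/L.

290 mg/L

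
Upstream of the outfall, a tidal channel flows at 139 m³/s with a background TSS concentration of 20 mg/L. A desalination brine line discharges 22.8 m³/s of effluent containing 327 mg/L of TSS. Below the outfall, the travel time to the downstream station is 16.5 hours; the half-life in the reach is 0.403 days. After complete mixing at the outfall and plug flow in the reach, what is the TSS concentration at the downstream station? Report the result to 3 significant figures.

19.4 mg/L

Mass balance: C = (139.0·20.00 + 22.80·327.0) / 161.8 = 10240/161.8 = 63.26 mg/L.
Half-life 0.403 d → k = ln 2 / 0.403 = 1.720 d⁻¹.
First-order decay: C = 63.26·exp(−k·t) = 63.26·0.3065 = 19.39 mg/L.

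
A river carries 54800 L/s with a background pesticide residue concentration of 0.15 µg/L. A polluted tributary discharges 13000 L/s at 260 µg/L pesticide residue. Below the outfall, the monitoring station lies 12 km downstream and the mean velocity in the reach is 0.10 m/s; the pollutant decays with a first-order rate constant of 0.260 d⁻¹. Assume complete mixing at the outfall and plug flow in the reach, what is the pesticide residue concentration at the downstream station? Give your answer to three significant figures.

Conservation of mass: C = (54800·0.1500 + 13000·260.0) / 67800 = 3388000/67800 = 49.97 µg/L.
Travel time t = 12·1000 / 0.10 = 120000 s = 33.33 h.
First-order decay: C = 49.97·exp(−k·t) = 49.97·0.6969 = 34.83 µg/L.

34.8 µg/L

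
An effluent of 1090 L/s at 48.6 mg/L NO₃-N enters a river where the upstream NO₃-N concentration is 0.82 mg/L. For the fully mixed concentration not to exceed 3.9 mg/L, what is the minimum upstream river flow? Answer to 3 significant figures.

15800 L/s

Set C_mix = 3.9: (Q·0.8200 + 1090·48.60) / (Q + 1090) = 3.9
→ Q = 1090·(48.60 − 3.9)/(3.9 − 0.8200) = 15820 L/s.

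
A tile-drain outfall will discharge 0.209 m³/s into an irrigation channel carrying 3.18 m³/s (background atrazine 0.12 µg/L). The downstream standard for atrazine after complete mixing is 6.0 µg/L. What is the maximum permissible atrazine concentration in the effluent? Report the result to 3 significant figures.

At the limit, (Qr·Cr + Qe·Cₑ)/(Qr + Qe) = 6.0:
Cₑ = (3.389·6.0 − 3.180·0.1200) / 0.2090 = 95.47 µg/L.

95.5 µg/L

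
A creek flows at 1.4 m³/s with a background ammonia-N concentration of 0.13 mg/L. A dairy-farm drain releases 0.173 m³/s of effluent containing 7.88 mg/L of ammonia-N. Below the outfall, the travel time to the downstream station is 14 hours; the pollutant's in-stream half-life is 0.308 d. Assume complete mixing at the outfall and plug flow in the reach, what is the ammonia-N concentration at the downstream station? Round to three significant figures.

0.264 mg/L

Mixed concentration C = ΣQC/ΣQ = (1.400·0.1300 + 0.1730·7.880) / 1.573 = 1.545/1.573 = 0.9824 mg/L.
Half-life 0.308 d → k = ln 2 / 0.308 = 2.250 d⁻¹.
First-order decay: C = 0.9824·exp(−k·t) = 0.9824·0.2691 = 0.2643 mg/L.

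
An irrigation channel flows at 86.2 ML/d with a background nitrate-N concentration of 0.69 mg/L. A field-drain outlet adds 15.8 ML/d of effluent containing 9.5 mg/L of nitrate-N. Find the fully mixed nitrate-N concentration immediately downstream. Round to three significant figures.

2.05 mg/L

Flow-weighted average: C = (86.20·0.6900 + 15.80·9.500) / 102.0 = 209.6/102.0 = 2.055 mg/L.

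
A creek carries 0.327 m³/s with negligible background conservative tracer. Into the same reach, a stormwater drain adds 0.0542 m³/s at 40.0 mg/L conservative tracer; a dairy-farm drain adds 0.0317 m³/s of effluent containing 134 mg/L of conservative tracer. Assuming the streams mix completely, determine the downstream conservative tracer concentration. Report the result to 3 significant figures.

Conservation of mass: C = (0.3270·0 + 0.05420·40.00 + 0.03170·134.0) / 0.4129 = 6.416/0.4129 = 15.54 mg/L.

15.5 mg/L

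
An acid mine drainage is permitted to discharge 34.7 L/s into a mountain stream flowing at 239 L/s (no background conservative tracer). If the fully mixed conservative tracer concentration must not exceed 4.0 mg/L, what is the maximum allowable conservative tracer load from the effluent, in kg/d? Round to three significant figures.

94.6 kg/d

Mass balance at the limit: 239.0·0 + 34.70·Cₑ = 273.7·4.0 → Cₑ = 31.55 mg/L.
34.70 L/s = 0.03470 m³/s. Load = 0.03470 m³/s × 31.55 g/m³ × 86 400 s/d = 94.59 kg/d.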